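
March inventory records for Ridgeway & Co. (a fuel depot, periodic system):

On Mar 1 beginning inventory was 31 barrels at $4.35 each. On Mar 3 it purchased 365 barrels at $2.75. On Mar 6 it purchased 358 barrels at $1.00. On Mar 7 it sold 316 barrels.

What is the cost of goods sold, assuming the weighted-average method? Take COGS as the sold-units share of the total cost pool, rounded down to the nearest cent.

Mar 7, sell 316: 316/754 × $1,496.60 → $627.22
Ending inventory (cost pool remaining) = $869.38

COGS = $627.22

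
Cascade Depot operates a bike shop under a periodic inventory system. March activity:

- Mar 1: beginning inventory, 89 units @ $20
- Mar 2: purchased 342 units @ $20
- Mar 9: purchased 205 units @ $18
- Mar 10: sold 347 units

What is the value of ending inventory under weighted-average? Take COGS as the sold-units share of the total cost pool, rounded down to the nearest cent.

Ending inventory = $5,593.70

Mar 10, sell 347: 347/636 × $12,310.00 → $6,716.30
Ending inventory (cost pool remaining) = $5,593.70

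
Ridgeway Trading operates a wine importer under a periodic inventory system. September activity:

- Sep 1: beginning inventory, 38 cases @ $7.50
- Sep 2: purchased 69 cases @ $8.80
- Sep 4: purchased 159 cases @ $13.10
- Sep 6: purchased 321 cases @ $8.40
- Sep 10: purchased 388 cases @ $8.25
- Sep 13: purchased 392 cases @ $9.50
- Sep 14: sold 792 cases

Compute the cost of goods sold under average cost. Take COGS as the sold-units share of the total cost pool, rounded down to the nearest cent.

Sep 14, sell 792: 792/1367 × $12,596.50 → $7,298.04
Ending inventory (cost pool remaining) = $5,298.46

COGS = $7,298.04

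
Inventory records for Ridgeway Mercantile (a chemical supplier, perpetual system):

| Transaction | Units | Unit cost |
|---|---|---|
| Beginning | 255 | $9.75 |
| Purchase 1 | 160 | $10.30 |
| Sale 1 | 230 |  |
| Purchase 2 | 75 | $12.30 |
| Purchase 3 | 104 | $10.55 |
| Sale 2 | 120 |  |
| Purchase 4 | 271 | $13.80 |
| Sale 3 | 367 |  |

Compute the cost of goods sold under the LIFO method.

COGS = $8,450.75

Sale 1 (230) [LIFO — newest first]: 160 @ $10.30 + 70 @ $9.75 = $2,330.50
Sale 2 (120) [LIFO — newest first]: 104 @ $10.55 + 16 @ $12.30 = $1,294.00
Sale 3 (367) [LIFO — newest first]: 271 @ $13.80 + 59 @ $12.30 + 37 @ $9.75 = $4,826.25
Total COGS = $2,330.50 + $1,294.00 + $4,826.25 = $8,450.75
Ending inventory: 148 @ $9.75 = $1,443.00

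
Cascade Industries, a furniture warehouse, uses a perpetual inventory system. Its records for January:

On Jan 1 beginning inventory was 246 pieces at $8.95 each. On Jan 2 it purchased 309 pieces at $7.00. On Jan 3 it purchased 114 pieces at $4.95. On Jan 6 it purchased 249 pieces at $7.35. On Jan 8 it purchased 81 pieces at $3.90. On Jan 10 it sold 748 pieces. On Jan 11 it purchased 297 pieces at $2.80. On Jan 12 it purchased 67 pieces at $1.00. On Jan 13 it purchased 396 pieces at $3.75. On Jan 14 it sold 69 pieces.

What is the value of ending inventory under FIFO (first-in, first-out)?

Jan 10, 748 sold [FIFO — oldest first]: 246 @ $8.95 + 309 @ $7.00 + 114 @ $4.95 + 79 @ $7.35 = $5,509.65
Jan 14, 69 sold [FIFO — oldest first]: 69 @ $7.35 = $507.15
Total COGS = $5,509.65 + $507.15 = $6,016.80
Ending inventory: 101 @ $7.35 + 81 @ $3.90 + 297 @ $2.80 + 67 @ $1.00 + 396 @ $3.75 = $3,441.85

Ending inventory = $3,441.85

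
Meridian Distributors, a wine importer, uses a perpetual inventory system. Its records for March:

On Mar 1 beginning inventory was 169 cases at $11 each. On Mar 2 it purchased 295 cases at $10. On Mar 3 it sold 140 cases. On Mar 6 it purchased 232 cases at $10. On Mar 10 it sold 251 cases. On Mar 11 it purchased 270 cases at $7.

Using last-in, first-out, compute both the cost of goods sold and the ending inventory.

Mar 3, 140 sold [LIFO — newest first]: 140 @ $10 = $1,400
Mar 10, 251 sold [LIFO — newest first]: 232 @ $10 + 19 @ $10 = $2,510
Total COGS = $1,400 + $2,510 = $3,910
Ending inventory: 169 @ $11 + 136 @ $10 + 270 @ $7 = $5,109
Check: goods available $9,019 = COGS $3,910 + ending $5,109

COGS = $3,910; ending inventory = $5,109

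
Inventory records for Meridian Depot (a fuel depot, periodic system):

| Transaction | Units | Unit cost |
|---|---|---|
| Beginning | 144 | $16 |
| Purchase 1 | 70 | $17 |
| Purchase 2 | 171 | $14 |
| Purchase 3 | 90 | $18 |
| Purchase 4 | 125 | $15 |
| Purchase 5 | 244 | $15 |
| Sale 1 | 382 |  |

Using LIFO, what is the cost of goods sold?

COGS = $5,769

Sale 1 (382) [LIFO — newest first]: 244 @ $15 + 125 @ $15 + 13 @ $18 = $5,769
Ending inventory: 144 @ $16 + 70 @ $17 + 171 @ $14 + 77 @ $18 = $7,274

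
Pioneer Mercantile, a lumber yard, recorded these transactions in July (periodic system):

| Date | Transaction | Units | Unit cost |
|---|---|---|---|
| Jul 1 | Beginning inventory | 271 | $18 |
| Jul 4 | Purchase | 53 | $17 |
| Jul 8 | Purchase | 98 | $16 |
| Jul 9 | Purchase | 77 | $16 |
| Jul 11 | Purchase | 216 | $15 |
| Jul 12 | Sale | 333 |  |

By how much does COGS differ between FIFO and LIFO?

$811

FIFO COGS: 271 @ $18 + 53 @ $17 + 9 @ $16 = $5,923
LIFO COGS: 216 @ $15 + 77 @ $16 + 40 @ $16 = $5,112
Difference = |$5,923 − $5,112| = $811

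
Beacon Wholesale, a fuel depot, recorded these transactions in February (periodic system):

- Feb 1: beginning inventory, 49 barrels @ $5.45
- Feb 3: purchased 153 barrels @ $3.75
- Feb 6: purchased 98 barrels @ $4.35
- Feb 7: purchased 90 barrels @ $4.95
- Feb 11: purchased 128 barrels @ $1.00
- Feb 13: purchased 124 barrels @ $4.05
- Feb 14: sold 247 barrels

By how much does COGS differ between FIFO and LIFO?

$411.35

FIFO COGS: 49 @ $5.45 + 153 @ $3.75 + 45 @ $4.35 = $1,036.55
LIFO COGS: 124 @ $4.05 + 123 @ $1.00 = $625.20
Difference = |$1,036.55 − $625.20| = $411.35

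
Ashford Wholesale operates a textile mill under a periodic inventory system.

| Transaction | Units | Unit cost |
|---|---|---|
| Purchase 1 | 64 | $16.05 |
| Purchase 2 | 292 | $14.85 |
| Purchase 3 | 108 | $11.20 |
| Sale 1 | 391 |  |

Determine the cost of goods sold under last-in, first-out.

Sale 1 (391) [LIFO — newest first]: 108 @ $11.20 + 283 @ $14.85 = $5,412.15
Ending inventory: 64 @ $16.05 + 9 @ $14.85 = $1,160.85

COGS = $5,412.15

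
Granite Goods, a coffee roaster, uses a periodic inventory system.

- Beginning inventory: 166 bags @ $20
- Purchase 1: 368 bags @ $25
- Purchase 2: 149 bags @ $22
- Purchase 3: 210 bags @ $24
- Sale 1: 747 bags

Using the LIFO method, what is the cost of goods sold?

COGS = $17,918

Sale 1 (747) [LIFO — newest first]: 210 @ $24 + 149 @ $22 + 368 @ $25 + 20 @ $20 = $17,918
Ending inventory: 146 @ $20 = $2,920
Check: goods available $20,838 = COGS $17,918 + ending $2,920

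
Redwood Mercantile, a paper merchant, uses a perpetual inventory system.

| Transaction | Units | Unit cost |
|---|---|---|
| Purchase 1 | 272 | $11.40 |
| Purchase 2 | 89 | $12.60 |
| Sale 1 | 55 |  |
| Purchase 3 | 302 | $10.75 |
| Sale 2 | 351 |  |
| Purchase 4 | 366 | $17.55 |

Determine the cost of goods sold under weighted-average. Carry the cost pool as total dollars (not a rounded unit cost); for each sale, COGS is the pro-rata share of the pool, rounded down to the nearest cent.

After Purchase 1: 272 on hand, pool $3,100.80 (≈ $11.4000 each)
After Purchase 2: 361 on hand, pool $4,222.20 (≈ $11.6958 each)
Sale 1, sell 55: 55/361 × $4,222.20 → $643.27
After Purchase 3: 608 on hand, pool $6,825.43 (≈ $11.2260 each)
Sale 2, sell 351: 351/608 × $6,825.43 → $3,940.33
After Purchase 4: 623 on hand, pool $9,308.40 (≈ $14.9413 each)
Total COGS = $643.27 + $3,940.33 = $4,583.60
Ending inventory (cost pool remaining) = $9,308.40

COGS = $4,583.60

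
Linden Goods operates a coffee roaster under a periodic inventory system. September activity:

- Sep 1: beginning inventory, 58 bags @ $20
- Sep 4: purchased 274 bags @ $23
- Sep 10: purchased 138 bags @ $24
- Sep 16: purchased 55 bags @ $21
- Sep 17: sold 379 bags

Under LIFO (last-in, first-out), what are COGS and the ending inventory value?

COGS = $8,745; ending inventory = $3,184

Sep 17, 379 sold [LIFO — newest first]: 55 @ $21 + 138 @ $24 + 186 @ $23 = $8,745
Ending inventory: 58 @ $20 + 88 @ $23 = $3,184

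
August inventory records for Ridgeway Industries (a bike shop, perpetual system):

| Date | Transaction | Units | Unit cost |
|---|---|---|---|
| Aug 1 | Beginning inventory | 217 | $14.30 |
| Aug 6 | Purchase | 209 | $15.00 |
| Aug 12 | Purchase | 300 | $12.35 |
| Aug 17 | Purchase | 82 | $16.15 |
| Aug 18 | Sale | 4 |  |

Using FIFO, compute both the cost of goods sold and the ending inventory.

Aug 18, 4 sold [FIFO — oldest first]: 4 @ $14.30 = $57.20
Ending inventory: 213 @ $14.30 + 209 @ $15.00 + 300 @ $12.35 + 82 @ $16.15 = $11,210.20
Check: goods available $11,267.40 = COGS $57.20 + ending $11,210.20

COGS = $57.20; ending inventory = $11,210.20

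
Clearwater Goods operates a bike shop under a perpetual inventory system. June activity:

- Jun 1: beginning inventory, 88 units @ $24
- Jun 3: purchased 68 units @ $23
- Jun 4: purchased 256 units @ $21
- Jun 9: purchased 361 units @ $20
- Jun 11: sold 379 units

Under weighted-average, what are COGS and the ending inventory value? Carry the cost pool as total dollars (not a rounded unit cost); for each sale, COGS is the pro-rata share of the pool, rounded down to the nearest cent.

COGS = $7,978.12; ending inventory = $8,293.88

After Jun 1: 88 on hand, pool $2,112.00 (≈ $24.0000 each)
After Jun 3: 156 on hand, pool $3,676.00 (≈ $23.5641 each)
After Jun 4: 412 on hand, pool $9,052.00 (≈ $21.9709 each)
After Jun 9: 773 on hand, pool $16,272.00 (≈ $21.0505 each)
Jun 11, sell 379: 379/773 × $16,272.00 → $7,978.12
Ending inventory (cost pool remaining) = $8,293.88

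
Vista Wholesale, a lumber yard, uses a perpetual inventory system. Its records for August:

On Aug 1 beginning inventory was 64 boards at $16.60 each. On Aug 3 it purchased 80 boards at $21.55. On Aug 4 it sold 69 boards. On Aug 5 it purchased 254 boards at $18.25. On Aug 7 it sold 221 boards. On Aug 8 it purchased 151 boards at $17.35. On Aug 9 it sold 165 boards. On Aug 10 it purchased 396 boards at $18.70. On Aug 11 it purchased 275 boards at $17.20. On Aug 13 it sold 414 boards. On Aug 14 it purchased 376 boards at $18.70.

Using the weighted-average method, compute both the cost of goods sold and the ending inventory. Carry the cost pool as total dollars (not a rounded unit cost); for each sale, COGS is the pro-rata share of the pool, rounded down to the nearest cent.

COGS = $15,840.04; ending inventory = $13,368.11

After Aug 1: 64 on hand, pool $1,062.40 (≈ $16.6000 each)
After Aug 3: 144 on hand, pool $2,786.40 (≈ $19.3500 each)
Aug 4, sell 69: 69/144 × $2,786.40 → $1,335.15
After Aug 5: 329 on hand, pool $6,086.75 (≈ $18.5008 each)
Aug 7, sell 221: 221/329 × $6,086.75 → $4,088.66
After Aug 8: 259 on hand, pool $4,617.94 (≈ $17.8299 each)
Aug 9, sell 165: 165/259 × $4,617.94 → $2,941.93
After Aug 10: 490 on hand, pool $9,081.21 (≈ $18.5331 each)
After Aug 11: 765 on hand, pool $13,811.21 (≈ $18.0539 each)
Aug 13, sell 414: 414/765 × $13,811.21 → $7,474.30
After Aug 14: 727 on hand, pool $13,368.11 (≈ $18.3880 each)
Total COGS = $1,335.15 + $4,088.66 + $2,941.93 + $7,474.30 = $15,840.04
Ending inventory (cost pool remaining) = $13,368.11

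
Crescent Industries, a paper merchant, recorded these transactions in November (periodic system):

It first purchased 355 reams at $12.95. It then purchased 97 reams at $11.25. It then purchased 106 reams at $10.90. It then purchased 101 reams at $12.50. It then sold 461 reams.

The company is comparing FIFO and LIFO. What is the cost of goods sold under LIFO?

COGS = $5,542.30

FIFO COGS: 355 @ $12.95 + 97 @ $11.25 + 9 @ $10.90 = $5,786.60
LIFO COGS: 101 @ $12.50 + 106 @ $10.90 + 97 @ $11.25 + 157 @ $12.95 = $5,542.30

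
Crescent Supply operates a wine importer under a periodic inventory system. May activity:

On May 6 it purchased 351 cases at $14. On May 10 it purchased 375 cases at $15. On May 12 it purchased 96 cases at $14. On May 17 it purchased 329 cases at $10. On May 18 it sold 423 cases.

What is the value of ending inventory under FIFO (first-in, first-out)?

Ending inventory = $9,179

May 18, 423 sold [FIFO — oldest first]: 351 @ $14 + 72 @ $15 = $5,994
Ending inventory: 303 @ $15 + 96 @ $14 + 329 @ $10 = $9,179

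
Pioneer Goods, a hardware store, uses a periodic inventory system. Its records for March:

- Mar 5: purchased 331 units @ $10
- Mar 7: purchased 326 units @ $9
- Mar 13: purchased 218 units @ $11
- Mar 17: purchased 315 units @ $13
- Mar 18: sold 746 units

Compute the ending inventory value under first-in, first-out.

Ending inventory = $5,514

Mar 18, 746 sold [FIFO — oldest first]: 331 @ $10 + 326 @ $9 + 89 @ $11 = $7,223
Ending inventory: 129 @ $11 + 315 @ $13 = $5,514
Check: goods available $12,737 = COGS $7,223 + ending $5,514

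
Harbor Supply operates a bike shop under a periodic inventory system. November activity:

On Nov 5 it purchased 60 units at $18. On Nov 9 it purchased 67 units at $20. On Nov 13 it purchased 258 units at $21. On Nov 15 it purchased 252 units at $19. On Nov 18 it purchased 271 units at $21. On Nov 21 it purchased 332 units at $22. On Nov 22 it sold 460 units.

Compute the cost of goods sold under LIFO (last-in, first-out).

Nov 22, 460 sold [LIFO — newest first]: 332 @ $22 + 128 @ $21 = $9,992
Ending inventory: 60 @ $18 + 67 @ $20 + 258 @ $21 + 252 @ $19 + 143 @ $21 = $15,629

COGS = $9,992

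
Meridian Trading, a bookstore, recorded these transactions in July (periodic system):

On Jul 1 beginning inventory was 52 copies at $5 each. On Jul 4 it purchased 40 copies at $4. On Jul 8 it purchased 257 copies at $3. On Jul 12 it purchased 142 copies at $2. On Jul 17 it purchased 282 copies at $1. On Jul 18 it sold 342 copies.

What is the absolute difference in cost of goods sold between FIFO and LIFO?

FIFO COGS: 52 @ $5 + 40 @ $4 + 250 @ $3 = $1,170
LIFO COGS: 282 @ $1 + 60 @ $2 = $402
Difference = |$1,170 − $402| = $768

$768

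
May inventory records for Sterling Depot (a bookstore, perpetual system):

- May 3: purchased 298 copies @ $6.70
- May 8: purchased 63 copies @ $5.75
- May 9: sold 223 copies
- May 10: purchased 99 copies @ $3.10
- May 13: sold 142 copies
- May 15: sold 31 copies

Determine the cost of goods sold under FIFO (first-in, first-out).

COGS = $2,467.35

May 9, 223 sold [FIFO — oldest first]: 223 @ $6.70 = $1,494.10
May 13, 142 sold [FIFO — oldest first]: 75 @ $6.70 + 63 @ $5.75 + 4 @ $3.10 = $877.15
May 15, 31 sold [FIFO — oldest first]: 31 @ $3.10 = $96.10
Total COGS = $1,494.10 + $877.15 + $96.10 = $2,467.35
Ending inventory: 64 @ $3.10 = $198.40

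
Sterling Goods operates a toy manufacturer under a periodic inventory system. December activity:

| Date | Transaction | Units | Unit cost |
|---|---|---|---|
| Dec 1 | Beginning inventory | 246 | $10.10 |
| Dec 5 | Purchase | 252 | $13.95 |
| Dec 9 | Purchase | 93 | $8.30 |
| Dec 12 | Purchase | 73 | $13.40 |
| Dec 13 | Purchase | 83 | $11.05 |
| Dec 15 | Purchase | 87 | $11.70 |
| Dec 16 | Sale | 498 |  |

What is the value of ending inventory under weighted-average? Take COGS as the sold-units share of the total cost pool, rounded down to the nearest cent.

Dec 16, sell 498: 498/834 × $9,685.15 → $5,783.21
Ending inventory (cost pool remaining) = $3,901.94
Check: goods available $9,685.15 = COGS $5,783.21 + ending $3,901.94

Ending inventory = $3,901.94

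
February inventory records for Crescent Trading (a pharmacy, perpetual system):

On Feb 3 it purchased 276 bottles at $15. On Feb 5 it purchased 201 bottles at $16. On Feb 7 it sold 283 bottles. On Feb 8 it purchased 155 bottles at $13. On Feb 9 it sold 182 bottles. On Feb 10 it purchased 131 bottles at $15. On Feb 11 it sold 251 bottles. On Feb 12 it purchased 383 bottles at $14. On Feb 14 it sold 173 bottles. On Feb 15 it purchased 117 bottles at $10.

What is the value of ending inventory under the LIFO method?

Ending inventory = $4,815

Feb 7, 283 sold [LIFO — newest first]: 201 @ $16 + 82 @ $15 = $4,446
Feb 9, 182 sold [LIFO — newest first]: 155 @ $13 + 27 @ $15 = $2,420
Feb 11, 251 sold [LIFO — newest first]: 131 @ $15 + 120 @ $15 = $3,765
Feb 14, 173 sold [LIFO — newest first]: 173 @ $14 = $2,422
Total COGS = $4,446 + $2,420 + $3,765 + $2,422 = $13,053
Ending inventory: 47 @ $15 + 210 @ $14 + 117 @ $10 = $4,815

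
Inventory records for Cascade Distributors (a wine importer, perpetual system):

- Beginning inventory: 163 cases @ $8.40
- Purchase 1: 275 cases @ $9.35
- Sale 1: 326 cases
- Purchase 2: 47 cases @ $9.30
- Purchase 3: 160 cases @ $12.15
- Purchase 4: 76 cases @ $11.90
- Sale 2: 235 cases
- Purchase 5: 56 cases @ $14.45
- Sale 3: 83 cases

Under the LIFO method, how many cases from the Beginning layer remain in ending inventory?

Sale 1 (326) [LIFO — newest first]: 275 @ $9.35 + 51 @ $8.40 = $2,999.65
Sale 2 (235) [LIFO — newest first]: 76 @ $11.90 + 159 @ $12.15 = $2,836.25
Sale 3 (83) [LIFO — newest first]: 56 @ $14.45 + 1 @ $12.15 + 26 @ $9.30 = $1,063.15
Total COGS = $2,999.65 + $2,836.25 + $1,063.15 = $6,899.05
Ending inventory: 112 @ $8.40 + 21 @ $9.30 = $1,136.10
Check: goods available $8,035.15 = COGS $6,899.05 + ending $1,136.10

112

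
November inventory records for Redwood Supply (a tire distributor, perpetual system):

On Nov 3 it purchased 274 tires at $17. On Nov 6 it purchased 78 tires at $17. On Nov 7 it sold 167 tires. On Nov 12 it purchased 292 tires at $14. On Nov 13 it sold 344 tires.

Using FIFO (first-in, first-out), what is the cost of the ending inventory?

Ending inventory = $1,862

Nov 7, 167 sold [FIFO — oldest first]: 167 @ $17 = $2,839
Nov 13, 344 sold [FIFO — oldest first]: 107 @ $17 + 78 @ $17 + 159 @ $14 = $5,371
Total COGS = $2,839 + $5,371 = $8,210
Ending inventory: 133 @ $14 = $1,862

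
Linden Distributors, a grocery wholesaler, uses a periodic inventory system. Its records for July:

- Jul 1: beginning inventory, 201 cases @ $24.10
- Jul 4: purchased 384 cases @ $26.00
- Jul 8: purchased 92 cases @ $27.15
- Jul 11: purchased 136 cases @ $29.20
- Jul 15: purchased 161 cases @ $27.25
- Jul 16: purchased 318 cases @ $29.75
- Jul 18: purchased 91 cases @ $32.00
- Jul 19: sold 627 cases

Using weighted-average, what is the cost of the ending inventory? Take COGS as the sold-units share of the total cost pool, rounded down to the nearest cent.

Jul 19, sell 627: 627/1383 × $38,056.85 → $17,253.53
Ending inventory (cost pool remaining) = $20,803.32
Check: goods available $38,056.85 = COGS $17,253.53 + ending $20,803.32

Ending inventory = $20,803.32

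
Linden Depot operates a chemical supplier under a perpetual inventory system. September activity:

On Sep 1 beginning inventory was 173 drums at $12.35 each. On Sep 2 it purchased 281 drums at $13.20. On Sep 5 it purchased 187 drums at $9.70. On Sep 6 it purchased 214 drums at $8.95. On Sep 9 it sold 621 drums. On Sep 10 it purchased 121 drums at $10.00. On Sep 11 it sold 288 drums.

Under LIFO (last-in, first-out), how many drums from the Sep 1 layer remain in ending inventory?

67

Sep 9, 621 sold [LIFO — newest first]: 214 @ $8.95 + 187 @ $9.70 + 220 @ $13.20 = $6,633.20
Sep 11, 288 sold [LIFO — newest first]: 121 @ $10.00 + 61 @ $13.20 + 106 @ $12.35 = $3,324.30
Total COGS = $6,633.20 + $3,324.30 = $9,957.50
Ending inventory: 67 @ $12.35 = $827.45
Check: goods available $10,784.95 = COGS $9,957.50 + ending $827.45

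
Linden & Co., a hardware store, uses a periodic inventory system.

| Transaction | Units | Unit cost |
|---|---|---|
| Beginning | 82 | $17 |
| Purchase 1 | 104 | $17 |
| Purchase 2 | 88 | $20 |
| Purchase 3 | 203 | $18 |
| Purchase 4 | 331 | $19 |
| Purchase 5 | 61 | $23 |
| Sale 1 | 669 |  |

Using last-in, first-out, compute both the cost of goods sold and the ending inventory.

Sale 1 (669) [LIFO — newest first]: 61 @ $23 + 331 @ $19 + 203 @ $18 + 74 @ $20 = $12,826
Ending inventory: 82 @ $17 + 104 @ $17 + 14 @ $20 = $3,442

COGS = $12,826; ending inventory = $3,442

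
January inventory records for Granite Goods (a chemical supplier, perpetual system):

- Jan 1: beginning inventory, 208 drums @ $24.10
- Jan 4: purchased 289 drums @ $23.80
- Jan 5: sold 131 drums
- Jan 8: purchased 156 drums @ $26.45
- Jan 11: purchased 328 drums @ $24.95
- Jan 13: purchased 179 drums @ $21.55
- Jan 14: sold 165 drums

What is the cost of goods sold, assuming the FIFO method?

COGS = $7,107.20

Jan 5, 131 sold [FIFO — oldest first]: 131 @ $24.10 = $3,157.10
Jan 14, 165 sold [FIFO — oldest first]: 77 @ $24.10 + 88 @ $23.80 = $3,950.10
Total COGS = $3,157.10 + $3,950.10 = $7,107.20
Ending inventory: 201 @ $23.80 + 156 @ $26.45 + 328 @ $24.95 + 179 @ $21.55 = $20,951.05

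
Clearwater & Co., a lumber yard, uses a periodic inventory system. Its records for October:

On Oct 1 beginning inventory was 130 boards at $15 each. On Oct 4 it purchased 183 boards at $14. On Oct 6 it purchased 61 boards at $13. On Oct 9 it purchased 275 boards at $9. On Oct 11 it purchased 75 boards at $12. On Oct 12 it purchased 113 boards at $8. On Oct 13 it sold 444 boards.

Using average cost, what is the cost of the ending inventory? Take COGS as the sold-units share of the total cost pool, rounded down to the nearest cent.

Ending inventory = $4,500.02

Oct 13, sell 444: 444/837 × $9,584.00 → $5,083.98
Ending inventory (cost pool remaining) = $4,500.02
Check: goods available $9,584.00 = COGS $5,083.98 + ending $4,500.02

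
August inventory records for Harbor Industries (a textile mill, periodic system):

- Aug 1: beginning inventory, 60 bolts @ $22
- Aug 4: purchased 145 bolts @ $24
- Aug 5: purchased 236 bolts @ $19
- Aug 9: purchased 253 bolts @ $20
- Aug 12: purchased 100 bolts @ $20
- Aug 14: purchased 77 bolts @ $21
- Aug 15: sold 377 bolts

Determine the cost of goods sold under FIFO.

Aug 15, 377 sold [FIFO — oldest first]: 60 @ $22 + 145 @ $24 + 172 @ $19 = $8,068
Ending inventory: 64 @ $19 + 253 @ $20 + 100 @ $20 + 77 @ $21 = $9,893

COGS = $8,068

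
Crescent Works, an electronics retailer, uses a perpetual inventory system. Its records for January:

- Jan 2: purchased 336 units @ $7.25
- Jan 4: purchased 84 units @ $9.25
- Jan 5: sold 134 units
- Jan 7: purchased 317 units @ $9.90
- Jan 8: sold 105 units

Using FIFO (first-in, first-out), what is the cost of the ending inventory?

Ending inventory = $4,618.55

Jan 5, 134 sold [FIFO — oldest first]: 134 @ $7.25 = $971.50
Jan 8, 105 sold [FIFO — oldest first]: 105 @ $7.25 = $761.25
Total COGS = $971.50 + $761.25 = $1,732.75
Ending inventory: 97 @ $7.25 + 84 @ $9.25 + 317 @ $9.90 = $4,618.55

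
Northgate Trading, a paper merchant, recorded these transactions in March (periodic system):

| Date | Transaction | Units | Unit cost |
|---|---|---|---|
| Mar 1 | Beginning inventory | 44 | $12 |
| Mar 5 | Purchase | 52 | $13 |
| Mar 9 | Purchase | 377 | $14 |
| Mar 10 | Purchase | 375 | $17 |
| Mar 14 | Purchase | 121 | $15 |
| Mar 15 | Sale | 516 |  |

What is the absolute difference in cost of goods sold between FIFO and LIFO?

$1,257

FIFO COGS: 44 @ $12 + 52 @ $13 + 377 @ $14 + 43 @ $17 = $7,213
LIFO COGS: 121 @ $15 + 375 @ $17 + 20 @ $14 = $8,470
Difference = |$7,213 − $8,470| = $1,257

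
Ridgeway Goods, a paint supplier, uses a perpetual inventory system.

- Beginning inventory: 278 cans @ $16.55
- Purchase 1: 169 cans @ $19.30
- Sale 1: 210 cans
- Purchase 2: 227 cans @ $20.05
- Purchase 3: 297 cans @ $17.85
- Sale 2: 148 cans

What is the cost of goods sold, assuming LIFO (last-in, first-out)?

Sale 1 (210) [LIFO — newest first]: 169 @ $19.30 + 41 @ $16.55 = $3,940.25
Sale 2 (148) [LIFO — newest first]: 148 @ $17.85 = $2,641.80
Total COGS = $3,940.25 + $2,641.80 = $6,582.05
Ending inventory: 237 @ $16.55 + 227 @ $20.05 + 149 @ $17.85 = $11,133.35
Check: goods available $17,715.40 = COGS $6,582.05 + ending $11,133.35

COGS = $6,582.05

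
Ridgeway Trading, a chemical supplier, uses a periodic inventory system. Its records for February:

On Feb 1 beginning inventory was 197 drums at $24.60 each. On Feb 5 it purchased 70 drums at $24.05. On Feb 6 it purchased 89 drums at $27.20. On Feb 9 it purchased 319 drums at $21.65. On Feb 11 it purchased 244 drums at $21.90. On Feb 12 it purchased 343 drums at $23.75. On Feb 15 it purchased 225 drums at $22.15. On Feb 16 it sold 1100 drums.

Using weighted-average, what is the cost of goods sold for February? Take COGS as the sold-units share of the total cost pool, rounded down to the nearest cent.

COGS = $25,395.75

Feb 16, sell 1100: 1100/1487 × $34,330.45 → $25,395.75
Ending inventory (cost pool remaining) = $8,934.70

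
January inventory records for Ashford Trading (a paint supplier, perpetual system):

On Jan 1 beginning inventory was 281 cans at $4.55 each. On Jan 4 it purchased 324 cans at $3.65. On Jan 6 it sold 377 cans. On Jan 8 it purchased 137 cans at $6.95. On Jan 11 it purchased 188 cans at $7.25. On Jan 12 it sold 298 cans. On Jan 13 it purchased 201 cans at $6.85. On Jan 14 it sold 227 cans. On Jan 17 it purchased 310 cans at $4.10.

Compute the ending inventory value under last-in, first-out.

Ending inventory = $2,315.35

Jan 6, 377 sold [LIFO — newest first]: 324 @ $3.65 + 53 @ $4.55 = $1,423.75
Jan 12, 298 sold [LIFO — newest first]: 188 @ $7.25 + 110 @ $6.95 = $2,127.50
Jan 14, 227 sold [LIFO — newest first]: 201 @ $6.85 + 26 @ $6.95 = $1,557.55
Total COGS = $1,423.75 + $2,127.50 + $1,557.55 = $5,108.80
Ending inventory: 228 @ $4.55 + 1 @ $6.95 + 310 @ $4.10 = $2,315.35
Check: goods available $7,424.15 = COGS $5,108.80 + ending $2,315.35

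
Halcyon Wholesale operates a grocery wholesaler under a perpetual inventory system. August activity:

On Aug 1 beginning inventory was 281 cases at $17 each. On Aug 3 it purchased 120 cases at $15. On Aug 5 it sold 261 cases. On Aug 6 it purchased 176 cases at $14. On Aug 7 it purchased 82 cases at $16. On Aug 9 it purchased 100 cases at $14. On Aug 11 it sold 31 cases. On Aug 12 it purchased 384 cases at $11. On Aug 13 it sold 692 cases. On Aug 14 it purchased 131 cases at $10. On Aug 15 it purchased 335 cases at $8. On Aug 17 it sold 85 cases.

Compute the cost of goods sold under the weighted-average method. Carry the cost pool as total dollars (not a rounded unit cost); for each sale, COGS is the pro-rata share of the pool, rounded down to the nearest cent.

After Aug 1: 281 on hand, pool $4,777.00 (≈ $17.0000 each)
After Aug 3: 401 on hand, pool $6,577.00 (≈ $16.4015 each)
Aug 5, sell 261: 261/401 × $6,577.00 → $4,280.79
After Aug 6: 316 on hand, pool $4,760.21 (≈ $15.0640 each)
After Aug 7: 398 on hand, pool $6,072.21 (≈ $15.2568 each)
After Aug 9: 498 on hand, pool $7,472.21 (≈ $15.0044 each)
Aug 11, sell 31: 31/498 × $7,472.21 → $465.13
After Aug 12: 851 on hand, pool $11,231.08 (≈ $13.1975 each)
Aug 13, sell 692: 692/851 × $11,231.08 → $9,132.67
After Aug 14: 290 on hand, pool $3,408.41 (≈ $11.7531 each)
After Aug 15: 625 on hand, pool $6,088.41 (≈ $9.7415 each)
Aug 17, sell 85: 85/625 × $6,088.41 → $828.02
Total COGS = $4,280.79 + $465.13 + $9,132.67 + $828.02 = $14,706.61
Ending inventory (cost pool remaining) = $5,260.39

COGS = $14,706.61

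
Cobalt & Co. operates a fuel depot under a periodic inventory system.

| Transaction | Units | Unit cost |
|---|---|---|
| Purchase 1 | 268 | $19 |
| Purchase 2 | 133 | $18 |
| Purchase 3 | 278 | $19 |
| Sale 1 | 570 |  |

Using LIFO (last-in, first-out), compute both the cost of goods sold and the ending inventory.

COGS = $10,697; ending inventory = $2,071

Sale 1 (570) [LIFO — newest first]: 278 @ $19 + 133 @ $18 + 159 @ $19 = $10,697
Ending inventory: 109 @ $19 = $2,071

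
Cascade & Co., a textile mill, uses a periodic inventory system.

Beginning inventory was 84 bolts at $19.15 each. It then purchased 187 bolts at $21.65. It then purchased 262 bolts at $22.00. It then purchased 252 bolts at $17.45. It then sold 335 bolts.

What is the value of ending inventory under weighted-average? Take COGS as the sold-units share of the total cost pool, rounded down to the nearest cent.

Ending inventory = $9,067.96

Sale 1, sell 335: 335/785 × $15,818.55 → $6,750.59
Ending inventory (cost pool remaining) = $9,067.96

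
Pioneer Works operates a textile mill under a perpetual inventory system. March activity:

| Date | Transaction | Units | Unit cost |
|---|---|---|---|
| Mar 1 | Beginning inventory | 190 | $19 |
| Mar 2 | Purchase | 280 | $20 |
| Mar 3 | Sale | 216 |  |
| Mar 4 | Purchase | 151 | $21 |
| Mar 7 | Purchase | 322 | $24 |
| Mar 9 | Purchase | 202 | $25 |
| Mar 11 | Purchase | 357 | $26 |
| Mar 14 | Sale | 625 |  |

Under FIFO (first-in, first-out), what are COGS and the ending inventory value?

Mar 3, 216 sold [FIFO — oldest first]: 190 @ $19 + 26 @ $20 = $4,130
Mar 14, 625 sold [FIFO — oldest first]: 254 @ $20 + 151 @ $21 + 220 @ $24 = $13,531
Total COGS = $4,130 + $13,531 = $17,661
Ending inventory: 102 @ $24 + 202 @ $25 + 357 @ $26 = $16,780

COGS = $17,661; ending inventory = $16,780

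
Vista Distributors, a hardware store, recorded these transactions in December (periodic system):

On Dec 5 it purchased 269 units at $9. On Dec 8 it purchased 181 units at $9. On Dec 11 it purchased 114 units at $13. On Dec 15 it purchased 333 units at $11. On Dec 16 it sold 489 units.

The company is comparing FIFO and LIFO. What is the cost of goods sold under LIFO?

COGS = $5,523

FIFO COGS: 269 @ $9 + 181 @ $9 + 39 @ $13 = $4,557
LIFO COGS: 333 @ $11 + 114 @ $13 + 42 @ $9 = $5,523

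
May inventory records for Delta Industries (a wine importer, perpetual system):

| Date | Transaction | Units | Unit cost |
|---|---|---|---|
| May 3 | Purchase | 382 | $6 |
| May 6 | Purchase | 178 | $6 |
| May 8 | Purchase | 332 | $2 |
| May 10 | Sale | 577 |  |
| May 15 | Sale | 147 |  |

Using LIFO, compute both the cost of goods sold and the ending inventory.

COGS = $3,016; ending inventory = $1,008

May 10, 577 sold [LIFO — newest first]: 332 @ $2 + 178 @ $6 + 67 @ $6 = $2,134
May 15, 147 sold [LIFO — newest first]: 147 @ $6 = $882
Total COGS = $2,134 + $882 = $3,016
Ending inventory: 168 @ $6 = $1,008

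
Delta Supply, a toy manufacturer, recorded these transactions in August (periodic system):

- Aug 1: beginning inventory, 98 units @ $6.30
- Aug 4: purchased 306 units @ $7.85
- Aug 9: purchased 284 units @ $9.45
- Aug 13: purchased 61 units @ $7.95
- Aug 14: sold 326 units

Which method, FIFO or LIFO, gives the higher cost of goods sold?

FIFO COGS: 98 @ $6.30 + 228 @ $7.85 = $2,407.20
LIFO COGS: 61 @ $7.95 + 265 @ $9.45 = $2,989.20

LIFO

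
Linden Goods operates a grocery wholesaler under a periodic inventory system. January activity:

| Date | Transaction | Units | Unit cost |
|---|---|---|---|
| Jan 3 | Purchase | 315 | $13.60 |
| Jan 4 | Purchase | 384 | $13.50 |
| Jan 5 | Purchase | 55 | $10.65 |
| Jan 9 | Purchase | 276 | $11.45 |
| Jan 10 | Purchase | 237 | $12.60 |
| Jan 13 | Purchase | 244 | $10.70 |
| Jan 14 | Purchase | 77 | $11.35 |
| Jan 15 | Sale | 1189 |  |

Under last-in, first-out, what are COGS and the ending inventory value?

COGS = $14,266.90; ending inventory = $5,418.00

Jan 15, 1189 sold [LIFO — newest first]: 77 @ $11.35 + 244 @ $10.70 + 237 @ $12.60 + 276 @ $11.45 + 55 @ $10.65 + 300 @ $13.50 = $14,266.90
Ending inventory: 315 @ $13.60 + 84 @ $13.50 = $5,418.00
Check: goods available $19,684.90 = COGS $14,266.90 + ending $5,418.00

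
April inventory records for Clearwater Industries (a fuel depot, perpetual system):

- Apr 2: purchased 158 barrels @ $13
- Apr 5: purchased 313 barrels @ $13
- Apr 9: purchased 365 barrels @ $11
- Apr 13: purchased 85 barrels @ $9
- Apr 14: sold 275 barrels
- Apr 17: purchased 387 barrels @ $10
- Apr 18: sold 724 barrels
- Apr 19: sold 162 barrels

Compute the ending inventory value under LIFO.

Ending inventory = $1,911

Apr 14, 275 sold [LIFO — newest first]: 85 @ $9 + 190 @ $11 = $2,855
Apr 18, 724 sold [LIFO — newest first]: 387 @ $10 + 175 @ $11 + 162 @ $13 = $7,901
Apr 19, 162 sold [LIFO — newest first]: 151 @ $13 + 11 @ $13 = $2,106
Total COGS = $2,855 + $7,901 + $2,106 = $12,862
Ending inventory: 147 @ $13 = $1,911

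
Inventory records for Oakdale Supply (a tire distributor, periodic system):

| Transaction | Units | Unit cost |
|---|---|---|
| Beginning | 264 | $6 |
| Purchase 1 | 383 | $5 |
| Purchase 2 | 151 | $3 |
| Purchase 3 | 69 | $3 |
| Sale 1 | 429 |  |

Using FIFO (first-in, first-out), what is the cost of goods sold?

Sale 1 (429) [FIFO — oldest first]: 264 @ $6 + 165 @ $5 = $2,409
Ending inventory: 218 @ $5 + 151 @ $3 + 69 @ $3 = $1,750
Check: goods available $4,159 = COGS $2,409 + ending $1,750

COGS = $2,409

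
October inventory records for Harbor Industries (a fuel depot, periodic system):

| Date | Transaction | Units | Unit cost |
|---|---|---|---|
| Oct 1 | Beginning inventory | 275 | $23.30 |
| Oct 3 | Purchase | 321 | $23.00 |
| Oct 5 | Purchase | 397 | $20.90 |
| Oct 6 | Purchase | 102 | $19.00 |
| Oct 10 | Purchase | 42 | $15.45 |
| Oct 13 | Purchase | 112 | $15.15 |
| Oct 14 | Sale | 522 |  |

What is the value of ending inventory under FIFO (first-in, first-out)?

Oct 14, 522 sold [FIFO — oldest first]: 275 @ $23.30 + 247 @ $23.00 = $12,088.50
Ending inventory: 74 @ $23.00 + 397 @ $20.90 + 102 @ $19.00 + 42 @ $15.45 + 112 @ $15.15 = $14,283.00
Check: goods available $26,371.50 = COGS $12,088.50 + ending $14,283.00

Ending inventory = $14,283.00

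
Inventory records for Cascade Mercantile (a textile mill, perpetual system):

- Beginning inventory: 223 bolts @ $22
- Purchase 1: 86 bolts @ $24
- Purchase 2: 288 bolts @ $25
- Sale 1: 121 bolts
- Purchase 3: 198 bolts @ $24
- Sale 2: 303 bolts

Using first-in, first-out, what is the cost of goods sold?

Sale 1 (121) [FIFO — oldest first]: 121 @ $22 = $2,662
Sale 2 (303) [FIFO — oldest first]: 102 @ $22 + 86 @ $24 + 115 @ $25 = $7,183
Total COGS = $2,662 + $7,183 = $9,845
Ending inventory: 173 @ $25 + 198 @ $24 = $9,077
Check: goods available $18,922 = COGS $9,845 + ending $9,077

COGS = $9,845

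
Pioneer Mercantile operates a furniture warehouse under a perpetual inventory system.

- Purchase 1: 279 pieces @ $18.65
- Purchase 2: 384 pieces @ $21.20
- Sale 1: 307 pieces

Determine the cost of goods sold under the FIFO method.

COGS = $5,796.95

Sale 1 (307) [FIFO — oldest first]: 279 @ $18.65 + 28 @ $21.20 = $5,796.95
Ending inventory: 356 @ $21.20 = $7,547.20
Check: goods available $13,344.15 = COGS $5,796.95 + ending $7,547.20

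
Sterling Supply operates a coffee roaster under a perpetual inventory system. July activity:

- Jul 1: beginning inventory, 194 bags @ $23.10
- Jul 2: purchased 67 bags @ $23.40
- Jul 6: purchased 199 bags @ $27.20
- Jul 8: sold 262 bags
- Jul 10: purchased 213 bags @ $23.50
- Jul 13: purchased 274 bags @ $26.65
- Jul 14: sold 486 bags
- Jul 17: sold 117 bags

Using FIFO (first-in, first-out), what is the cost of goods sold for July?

Jul 8, 262 sold [FIFO — oldest first]: 194 @ $23.10 + 67 @ $23.40 + 1 @ $27.20 = $6,076.40
Jul 14, 486 sold [FIFO — oldest first]: 198 @ $27.20 + 213 @ $23.50 + 75 @ $26.65 = $12,389.85
Jul 17, 117 sold [FIFO — oldest first]: 117 @ $26.65 = $3,118.05
Total COGS = $6,076.40 + $12,389.85 + $3,118.05 = $21,584.30
Ending inventory: 82 @ $26.65 = $2,185.30

COGS = $21,584.30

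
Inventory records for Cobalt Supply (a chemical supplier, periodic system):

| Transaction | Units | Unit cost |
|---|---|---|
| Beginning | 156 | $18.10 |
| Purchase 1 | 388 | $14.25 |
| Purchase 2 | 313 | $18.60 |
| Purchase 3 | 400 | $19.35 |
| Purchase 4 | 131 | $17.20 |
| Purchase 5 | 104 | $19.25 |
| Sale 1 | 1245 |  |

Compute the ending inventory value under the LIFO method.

Sale 1 (1245) [LIFO — newest first]: 104 @ $19.25 + 131 @ $17.20 + 400 @ $19.35 + 313 @ $18.60 + 297 @ $14.25 = $22,049.25
Ending inventory: 156 @ $18.10 + 91 @ $14.25 = $4,120.35
Check: goods available $26,169.60 = COGS $22,049.25 + ending $4,120.35

Ending inventory = $4,120.35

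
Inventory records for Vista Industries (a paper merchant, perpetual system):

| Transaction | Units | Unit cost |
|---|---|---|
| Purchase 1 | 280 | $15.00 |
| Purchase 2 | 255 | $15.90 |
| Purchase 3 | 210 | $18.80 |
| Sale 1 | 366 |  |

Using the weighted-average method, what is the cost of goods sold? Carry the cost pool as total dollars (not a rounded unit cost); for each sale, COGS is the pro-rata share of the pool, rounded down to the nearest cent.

After Purchase 1: 280 on hand, pool $4,200.00 (≈ $15.0000 each)
After Purchase 2: 535 on hand, pool $8,254.50 (≈ $15.4290 each)
After Purchase 3: 745 on hand, pool $12,202.50 (≈ $16.3792 each)
Sale 1, sell 366: 366/745 × $12,202.50 → $5,994.78
Ending inventory (cost pool remaining) = $6,207.72
Check: goods available $12,202.50 = COGS $5,994.78 + ending $6,207.72

COGS = $5,994.78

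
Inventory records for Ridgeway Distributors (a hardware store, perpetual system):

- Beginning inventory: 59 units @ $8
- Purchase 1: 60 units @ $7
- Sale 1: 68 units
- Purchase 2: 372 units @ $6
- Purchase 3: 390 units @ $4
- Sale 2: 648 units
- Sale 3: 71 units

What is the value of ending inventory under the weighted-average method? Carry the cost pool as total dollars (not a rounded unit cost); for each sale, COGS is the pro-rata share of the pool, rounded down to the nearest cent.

Ending inventory = $482.65

After Beginning: 59 on hand, pool $472.00 (≈ $8.0000 each)
After Purchase 1: 119 on hand, pool $892.00 (≈ $7.4958 each)
Sale 1, sell 68: 68/119 × $892.00 → $509.71
After Purchase 2: 423 on hand, pool $2,614.29 (≈ $6.1804 each)
After Purchase 3: 813 on hand, pool $4,174.29 (≈ $5.1344 each)
Sale 2, sell 648: 648/813 × $4,174.29 → $3,327.10
Sale 3, sell 71: 71/165 × $847.19 → $364.54
Total COGS = $509.71 + $3,327.10 + $364.54 = $4,201.35
Ending inventory (cost pool remaining) = $482.65
Check: goods available $4,684.00 = COGS $4,201.35 + ending $482.65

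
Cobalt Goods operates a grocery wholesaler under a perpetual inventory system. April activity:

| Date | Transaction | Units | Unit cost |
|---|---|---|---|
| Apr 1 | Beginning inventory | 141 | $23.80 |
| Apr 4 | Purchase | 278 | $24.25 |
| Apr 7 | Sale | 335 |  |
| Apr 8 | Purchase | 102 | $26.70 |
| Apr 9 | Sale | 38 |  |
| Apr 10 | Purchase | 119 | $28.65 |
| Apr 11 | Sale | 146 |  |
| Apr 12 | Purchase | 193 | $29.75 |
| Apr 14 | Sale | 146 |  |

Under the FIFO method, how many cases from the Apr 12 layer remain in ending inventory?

Apr 7, 335 sold [FIFO — oldest first]: 141 @ $23.80 + 194 @ $24.25 = $8,060.30
Apr 9, 38 sold [FIFO — oldest first]: 38 @ $24.25 = $921.50
Apr 11, 146 sold [FIFO — oldest first]: 46 @ $24.25 + 100 @ $26.70 = $3,785.50
Apr 14, 146 sold [FIFO — oldest first]: 2 @ $26.70 + 119 @ $28.65 + 25 @ $29.75 = $4,206.50
Total COGS = $8,060.30 + $921.50 + $3,785.50 + $4,206.50 = $16,973.80
Ending inventory: 168 @ $29.75 = $4,998.00
Check: goods available $21,971.80 = COGS $16,973.80 + ending $4,998.00

168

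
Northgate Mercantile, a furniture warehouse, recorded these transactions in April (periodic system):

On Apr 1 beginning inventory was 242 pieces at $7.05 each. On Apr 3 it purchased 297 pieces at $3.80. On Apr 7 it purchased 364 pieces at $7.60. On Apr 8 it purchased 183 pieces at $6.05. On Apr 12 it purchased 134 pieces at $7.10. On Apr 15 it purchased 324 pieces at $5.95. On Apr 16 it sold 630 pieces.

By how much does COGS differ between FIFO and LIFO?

$393.50

FIFO COGS: 242 @ $7.05 + 297 @ $3.80 + 91 @ $7.60 = $3,526.30
LIFO COGS: 324 @ $5.95 + 134 @ $7.10 + 172 @ $6.05 = $3,919.80
Difference = |$3,526.30 − $3,919.80| = $393.50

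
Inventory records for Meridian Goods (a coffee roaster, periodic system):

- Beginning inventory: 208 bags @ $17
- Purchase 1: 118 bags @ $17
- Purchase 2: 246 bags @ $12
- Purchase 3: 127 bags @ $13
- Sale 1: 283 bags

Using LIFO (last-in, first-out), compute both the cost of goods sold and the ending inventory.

COGS = $3,523; ending inventory = $6,622

Sale 1 (283) [LIFO — newest first]: 127 @ $13 + 156 @ $12 = $3,523
Ending inventory: 208 @ $17 + 118 @ $17 + 90 @ $12 = $6,622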